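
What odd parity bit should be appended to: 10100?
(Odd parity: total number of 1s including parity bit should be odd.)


Number of 1s in data: 2
Parity bit: 1

1


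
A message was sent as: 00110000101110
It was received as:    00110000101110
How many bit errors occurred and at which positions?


XOR: 00000000000000

0 errors (received matches sent)


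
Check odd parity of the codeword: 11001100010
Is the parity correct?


Number of 1s: 5

Yes, parity is correct (5 ones)


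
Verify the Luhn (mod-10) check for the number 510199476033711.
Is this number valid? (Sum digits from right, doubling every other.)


Luhn sum = 61
61 mod 10 = 1

Invalid (Luhn sum mod 10 = 1)


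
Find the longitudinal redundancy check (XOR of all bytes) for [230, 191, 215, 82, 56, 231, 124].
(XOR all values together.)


XOR chain: 230 ^ 191 ^ 215 ^ 82 ^ 56 ^ 231 ^ 124 = 127

127


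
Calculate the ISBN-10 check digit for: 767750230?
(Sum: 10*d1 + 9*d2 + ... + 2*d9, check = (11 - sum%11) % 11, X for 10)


Weighted sum: 276
276 mod 11 = 1

Check digit: X


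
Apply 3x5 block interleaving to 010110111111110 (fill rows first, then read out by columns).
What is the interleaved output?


Matrix:
  01011
  01111
  11110
Read columns: 001111011111110

001111011111110


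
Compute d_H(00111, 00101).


XOR: 00010
Count of 1s: 1

1


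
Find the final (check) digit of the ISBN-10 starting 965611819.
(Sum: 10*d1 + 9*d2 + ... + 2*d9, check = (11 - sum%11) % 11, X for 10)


Weighted sum: 290
290 mod 11 = 4

Check digit: 7


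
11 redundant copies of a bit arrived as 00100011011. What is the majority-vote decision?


Ones: 5 out of 11
Threshold: 6

0 (5/11 voted 1)


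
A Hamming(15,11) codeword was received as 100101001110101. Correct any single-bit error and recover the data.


Syndrome = 9: error at position 9

Data: 00100110101 (corrected bit 9)


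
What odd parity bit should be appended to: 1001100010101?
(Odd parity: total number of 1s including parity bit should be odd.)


Number of 1s in data: 6
Parity bit: 1

1


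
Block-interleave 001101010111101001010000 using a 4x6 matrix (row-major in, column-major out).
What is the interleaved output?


Matrix:
  001101
  010111
  101001
  010000
Read columns: 001001011010110001001110

001001011010110001001110


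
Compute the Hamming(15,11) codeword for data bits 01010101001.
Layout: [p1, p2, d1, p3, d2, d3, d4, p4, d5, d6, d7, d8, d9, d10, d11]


Parity bits: p1=1, p2=1, p3=0, p4=1

110010110101001


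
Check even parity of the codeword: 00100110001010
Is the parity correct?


Number of 1s: 5

No, parity error (5 ones)


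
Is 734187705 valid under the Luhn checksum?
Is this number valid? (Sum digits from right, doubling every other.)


Luhn sum = 44
44 mod 10 = 4

Invalid (Luhn sum mod 10 = 4)


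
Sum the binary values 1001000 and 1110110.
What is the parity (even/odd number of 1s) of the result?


1001000 = 72
1110110 = 118
Sum = 190 = 10111110
1s count = 6

even parity (6 ones in 10111110)


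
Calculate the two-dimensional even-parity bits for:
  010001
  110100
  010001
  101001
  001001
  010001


Row parities: 010100
Column parities: 000101

Row P: 010100, Col P: 000101, Corner: 0


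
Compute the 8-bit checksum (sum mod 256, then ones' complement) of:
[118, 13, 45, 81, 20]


Sum = 277 mod 256 = 21
Complement = 234

234


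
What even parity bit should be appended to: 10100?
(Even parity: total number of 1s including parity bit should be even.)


Number of 1s in data: 2
Parity bit: 0

0


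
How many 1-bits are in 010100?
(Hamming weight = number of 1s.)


Counting 1s in 010100

2


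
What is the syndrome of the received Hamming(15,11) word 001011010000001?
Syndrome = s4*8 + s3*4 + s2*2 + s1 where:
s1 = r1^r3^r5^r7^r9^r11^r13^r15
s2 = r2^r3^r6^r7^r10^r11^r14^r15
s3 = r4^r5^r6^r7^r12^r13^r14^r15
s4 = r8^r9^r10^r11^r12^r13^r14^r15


s1=1, s2=1, s3=1, s4=0

Syndrome = 7 (error at position 7)


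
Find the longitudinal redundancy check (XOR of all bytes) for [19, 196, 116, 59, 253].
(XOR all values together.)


XOR chain: 19 ^ 196 ^ 116 ^ 59 ^ 253 = 101

101


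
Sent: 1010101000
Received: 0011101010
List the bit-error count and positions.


XOR: 1001000010

3 error(s) at position(s): 0, 3, 8


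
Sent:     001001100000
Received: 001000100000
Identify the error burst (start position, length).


XOR: 000001000000

Burst at position 5, length 1


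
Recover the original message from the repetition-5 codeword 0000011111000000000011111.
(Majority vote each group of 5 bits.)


Groups: 00000, 11111, 00000, 00000, 11111
Majority votes: 01001

01001


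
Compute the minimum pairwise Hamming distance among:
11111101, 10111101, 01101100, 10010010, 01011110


Comparing all pairs, minimum distance: 1
Can detect 0 errors, correct 0 errors

1


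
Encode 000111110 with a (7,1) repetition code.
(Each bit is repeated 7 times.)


Each bit -> 7 copies

000000000000000000000111111111111111111111111111111111110000000


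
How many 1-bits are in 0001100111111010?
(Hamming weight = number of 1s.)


Counting 1s in 0001100111111010

9


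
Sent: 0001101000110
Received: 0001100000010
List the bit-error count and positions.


XOR: 0000001000100

2 error(s) at position(s): 6, 10


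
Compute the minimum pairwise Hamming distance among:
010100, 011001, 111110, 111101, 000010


Comparing all pairs, minimum distance: 2
Can detect 1 errors, correct 0 errors

2


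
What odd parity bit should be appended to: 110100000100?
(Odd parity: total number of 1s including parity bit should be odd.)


Number of 1s in data: 4
Parity bit: 1

1


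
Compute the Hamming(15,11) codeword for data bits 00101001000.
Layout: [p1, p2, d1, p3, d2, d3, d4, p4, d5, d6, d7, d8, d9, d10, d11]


Parity bits: p1=1, p2=1, p3=0, p4=0

110001001001000


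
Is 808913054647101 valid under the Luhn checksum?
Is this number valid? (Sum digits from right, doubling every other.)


Luhn sum = 51
51 mod 10 = 1

Invalid (Luhn sum mod 10 = 1)


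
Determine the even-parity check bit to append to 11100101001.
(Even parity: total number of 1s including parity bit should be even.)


Number of 1s in data: 6
Parity bit: 0

0


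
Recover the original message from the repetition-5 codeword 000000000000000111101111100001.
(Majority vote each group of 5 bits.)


Groups: 00000, 00000, 00000, 11110, 11111, 00001
Majority votes: 000110

000110


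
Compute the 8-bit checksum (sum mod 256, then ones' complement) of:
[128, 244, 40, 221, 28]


Sum = 661 mod 256 = 149
Complement = 106

106


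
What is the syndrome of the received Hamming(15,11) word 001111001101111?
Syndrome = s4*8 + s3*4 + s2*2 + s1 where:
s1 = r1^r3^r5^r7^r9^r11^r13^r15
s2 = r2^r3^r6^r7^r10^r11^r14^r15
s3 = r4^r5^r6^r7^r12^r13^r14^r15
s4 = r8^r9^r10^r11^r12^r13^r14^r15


s1=1, s2=1, s3=1, s4=0

Syndrome = 7 (error at position 7)


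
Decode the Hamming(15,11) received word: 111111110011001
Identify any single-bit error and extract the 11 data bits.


Syndrome = 0: no error detected

Data: 11110011001 (no errors)


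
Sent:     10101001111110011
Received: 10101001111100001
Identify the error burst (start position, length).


XOR: 00000000000010010

Burst at position 12, length 4


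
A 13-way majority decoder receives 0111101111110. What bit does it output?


Ones: 10 out of 13
Threshold: 7

1 (10/13 voted 1)


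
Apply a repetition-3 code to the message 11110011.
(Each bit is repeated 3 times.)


Each bit -> 3 copies

111111111111000000111111


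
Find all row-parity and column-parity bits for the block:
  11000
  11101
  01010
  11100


Row parities: 0001
Column parities: 10011

Row P: 0001, Col P: 10011, Corner: 1


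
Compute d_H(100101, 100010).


XOR: 000111
Count of 1s: 3

3


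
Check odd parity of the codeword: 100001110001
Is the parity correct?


Number of 1s: 5

Yes, parity is correct (5 ones)


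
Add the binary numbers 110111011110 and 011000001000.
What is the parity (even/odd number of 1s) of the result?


110111011110 = 3550
011000001000 = 1544
Sum = 5094 = 1001111100110
1s count = 8

even parity (8 ones in 1001111100110)


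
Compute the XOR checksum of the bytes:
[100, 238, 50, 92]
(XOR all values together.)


XOR chain: 100 ^ 238 ^ 50 ^ 92 = 228

228


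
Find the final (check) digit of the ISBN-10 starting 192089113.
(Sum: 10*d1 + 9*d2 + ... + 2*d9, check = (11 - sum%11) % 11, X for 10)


Weighted sum: 213
213 mod 11 = 4

Check digit: 7


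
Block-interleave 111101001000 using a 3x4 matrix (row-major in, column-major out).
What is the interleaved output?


Matrix:
  1111
  0100
  1000
Read columns: 101110100100

101110100100


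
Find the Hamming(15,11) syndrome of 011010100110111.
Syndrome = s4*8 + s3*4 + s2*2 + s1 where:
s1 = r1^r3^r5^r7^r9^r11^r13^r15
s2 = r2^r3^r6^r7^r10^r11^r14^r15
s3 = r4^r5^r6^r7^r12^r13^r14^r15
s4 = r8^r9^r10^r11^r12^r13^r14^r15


s1=0, s2=1, s3=1, s4=1

Syndrome = 14 (error at position 14)


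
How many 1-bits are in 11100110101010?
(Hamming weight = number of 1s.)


Counting 1s in 11100110101010

8


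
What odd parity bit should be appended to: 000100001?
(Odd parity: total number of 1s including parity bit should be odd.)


Number of 1s in data: 2
Parity bit: 1

1


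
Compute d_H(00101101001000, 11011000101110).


XOR: 11110101100110
Count of 1s: 9

9


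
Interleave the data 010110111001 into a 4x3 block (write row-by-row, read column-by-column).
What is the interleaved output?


Matrix:
  010
  110
  111
  001
Read columns: 011011100011

011011100011


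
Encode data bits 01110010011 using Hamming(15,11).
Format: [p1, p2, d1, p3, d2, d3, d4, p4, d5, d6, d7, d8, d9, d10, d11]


Parity bits: p1=0, p2=1, p3=1, p4=1

010111110010011


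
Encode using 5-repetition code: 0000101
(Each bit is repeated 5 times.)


Each bit -> 5 copies

00000000000000000000111110000011111


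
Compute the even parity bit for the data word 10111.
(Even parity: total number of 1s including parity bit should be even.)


Number of 1s in data: 4
Parity bit: 0

0


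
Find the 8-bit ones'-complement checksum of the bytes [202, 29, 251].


Sum = 482 mod 256 = 226
Complement = 29

29


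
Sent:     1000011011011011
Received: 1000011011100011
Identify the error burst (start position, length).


XOR: 0000000000111000

Burst at position 10, length 3


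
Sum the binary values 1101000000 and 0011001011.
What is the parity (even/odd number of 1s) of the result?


1101000000 = 832
0011001011 = 203
Sum = 1035 = 10000001011
1s count = 4

even parity (4 ones in 10000001011)


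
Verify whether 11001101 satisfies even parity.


Number of 1s: 5

No, parity error (5 ones)


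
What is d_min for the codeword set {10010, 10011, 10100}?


Comparing all pairs, minimum distance: 1
Can detect 0 errors, correct 0 errors

1


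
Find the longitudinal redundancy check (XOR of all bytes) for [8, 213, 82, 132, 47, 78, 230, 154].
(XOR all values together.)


XOR chain: 8 ^ 213 ^ 82 ^ 132 ^ 47 ^ 78 ^ 230 ^ 154 = 22

22


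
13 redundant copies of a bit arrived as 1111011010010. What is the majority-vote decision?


Ones: 8 out of 13
Threshold: 7

1 (8/13 voted 1)


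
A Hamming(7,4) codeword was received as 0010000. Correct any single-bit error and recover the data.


Syndrome = 3: error at position 3

Data: 0000 (corrected bit 3)


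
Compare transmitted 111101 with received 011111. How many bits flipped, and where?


XOR: 100010

2 error(s) at position(s): 0, 4


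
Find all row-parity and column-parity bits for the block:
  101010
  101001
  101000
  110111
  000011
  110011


Row parities: 110100
Column parities: 101100

Row P: 110100, Col P: 101100, Corner: 1


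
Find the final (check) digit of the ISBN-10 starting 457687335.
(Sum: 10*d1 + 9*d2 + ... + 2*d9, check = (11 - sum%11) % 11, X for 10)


Weighted sum: 297
297 mod 11 = 0

Check digit: 0


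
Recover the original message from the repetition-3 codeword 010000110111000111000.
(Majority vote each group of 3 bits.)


Groups: 010, 000, 110, 111, 000, 111, 000
Majority votes: 0011010

0011010


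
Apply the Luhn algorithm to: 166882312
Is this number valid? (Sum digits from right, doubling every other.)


Luhn sum = 36
36 mod 10 = 6

Invalid (Luhn sum mod 10 = 6)


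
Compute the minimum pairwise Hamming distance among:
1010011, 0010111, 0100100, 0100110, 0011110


Comparing all pairs, minimum distance: 1
Can detect 0 errors, correct 0 errors

1


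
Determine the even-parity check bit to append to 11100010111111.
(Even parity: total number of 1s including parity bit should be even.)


Number of 1s in data: 10
Parity bit: 0

0


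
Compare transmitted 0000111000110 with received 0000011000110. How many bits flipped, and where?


XOR: 0000100000000

1 error(s) at position(s): 4


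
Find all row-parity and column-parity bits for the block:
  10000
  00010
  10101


Row parities: 111
Column parities: 00111

Row P: 111, Col P: 00111, Corner: 1


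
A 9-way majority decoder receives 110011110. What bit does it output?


Ones: 6 out of 9
Threshold: 5

1 (6/9 voted 1)


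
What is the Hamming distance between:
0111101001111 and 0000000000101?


XOR: 0111101001010
Count of 1s: 7

7


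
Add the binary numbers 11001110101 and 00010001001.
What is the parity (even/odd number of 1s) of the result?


11001110101 = 1653
00010001001 = 137
Sum = 1790 = 11011111110
1s count = 9

odd parity (9 ones in 11011111110)


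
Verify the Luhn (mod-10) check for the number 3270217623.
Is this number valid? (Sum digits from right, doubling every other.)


Luhn sum = 36
36 mod 10 = 6

Invalid (Luhn sum mod 10 = 6)


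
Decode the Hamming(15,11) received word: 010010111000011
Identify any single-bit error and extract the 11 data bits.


Syndrome = 0: no error detected

Data: 01011000011 (no errors)


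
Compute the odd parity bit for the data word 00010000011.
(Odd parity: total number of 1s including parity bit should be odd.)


Number of 1s in data: 3
Parity bit: 0

0


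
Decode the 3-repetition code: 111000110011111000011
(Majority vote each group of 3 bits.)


Groups: 111, 000, 110, 011, 111, 000, 011
Majority votes: 1011101

1011101


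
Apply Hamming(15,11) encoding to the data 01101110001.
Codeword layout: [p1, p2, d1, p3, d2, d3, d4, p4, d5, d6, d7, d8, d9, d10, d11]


Parity bits: p1=0, p2=0, p3=1, p4=0

000111001110001


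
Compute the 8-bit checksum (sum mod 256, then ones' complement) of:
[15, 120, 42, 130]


Sum = 307 mod 256 = 51
Complement = 204

204


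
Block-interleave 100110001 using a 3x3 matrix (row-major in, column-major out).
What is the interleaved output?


Matrix:
  100
  110
  001
Read columns: 110010001

110010001


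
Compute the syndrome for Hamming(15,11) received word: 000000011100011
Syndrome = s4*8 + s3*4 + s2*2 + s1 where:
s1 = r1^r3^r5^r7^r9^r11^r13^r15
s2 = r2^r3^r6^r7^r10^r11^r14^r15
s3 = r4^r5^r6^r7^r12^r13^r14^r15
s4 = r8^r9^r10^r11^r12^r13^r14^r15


s1=0, s2=1, s3=0, s4=1

Syndrome = 10 (error at position 10)


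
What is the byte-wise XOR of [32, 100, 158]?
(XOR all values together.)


XOR chain: 32 ^ 100 ^ 158 = 218

218


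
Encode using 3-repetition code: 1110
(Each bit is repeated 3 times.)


Each bit -> 3 copies

111111111000


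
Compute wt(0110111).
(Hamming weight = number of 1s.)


Counting 1s in 0110111

5


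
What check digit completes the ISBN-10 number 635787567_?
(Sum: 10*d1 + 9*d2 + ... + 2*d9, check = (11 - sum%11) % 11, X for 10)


Weighted sum: 311
311 mod 11 = 3

Check digit: 8


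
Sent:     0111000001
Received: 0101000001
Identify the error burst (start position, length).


XOR: 0010000000

Burst at position 2, length 1


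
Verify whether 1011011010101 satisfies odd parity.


Number of 1s: 8

No, parity error (8 ones)


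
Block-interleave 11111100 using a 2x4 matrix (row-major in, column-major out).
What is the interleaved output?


Matrix:
  1111
  1100
Read columns: 11111010

11111010


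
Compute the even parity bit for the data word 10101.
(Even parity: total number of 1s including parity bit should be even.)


Number of 1s in data: 3
Parity bit: 1

1


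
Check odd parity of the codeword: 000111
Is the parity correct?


Number of 1s: 3

Yes, parity is correct (3 ones)


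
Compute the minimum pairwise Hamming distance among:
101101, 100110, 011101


Comparing all pairs, minimum distance: 2
Can detect 1 errors, correct 0 errors

2


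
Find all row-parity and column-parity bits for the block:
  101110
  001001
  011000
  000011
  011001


Row parities: 00001
Column parities: 100101

Row P: 00001, Col P: 100101, Corner: 1


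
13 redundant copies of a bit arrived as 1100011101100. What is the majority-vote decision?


Ones: 7 out of 13
Threshold: 7

1 (7/13 voted 1)


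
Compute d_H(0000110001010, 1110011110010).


XOR: 1110101111000
Count of 1s: 8

8


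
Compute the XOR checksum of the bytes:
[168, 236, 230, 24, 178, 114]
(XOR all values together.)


XOR chain: 168 ^ 236 ^ 230 ^ 24 ^ 178 ^ 114 = 122

122


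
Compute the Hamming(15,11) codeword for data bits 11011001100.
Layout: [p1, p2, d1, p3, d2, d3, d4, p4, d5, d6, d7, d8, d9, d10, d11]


Parity bits: p1=1, p2=0, p3=0, p4=1

101010111001100


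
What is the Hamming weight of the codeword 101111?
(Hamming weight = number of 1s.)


Counting 1s in 101111

5


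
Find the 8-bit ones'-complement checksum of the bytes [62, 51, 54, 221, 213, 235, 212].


Sum = 1048 mod 256 = 24
Complement = 231

231


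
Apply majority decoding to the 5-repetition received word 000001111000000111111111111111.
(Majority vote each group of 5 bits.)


Groups: 00000, 11110, 00000, 11111, 11111, 11111
Majority votes: 010111

010111


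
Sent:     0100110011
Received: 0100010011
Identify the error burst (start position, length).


XOR: 0000100000

Burst at position 4, length 1


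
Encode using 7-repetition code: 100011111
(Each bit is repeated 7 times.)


Each bit -> 7 copies

111111100000000000000000000011111111111111111111111111111111111


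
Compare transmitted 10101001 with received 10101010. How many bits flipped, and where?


XOR: 00000011

2 error(s) at position(s): 6, 7


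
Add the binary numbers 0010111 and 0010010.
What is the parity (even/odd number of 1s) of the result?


0010111 = 23
0010010 = 18
Sum = 41 = 101001
1s count = 3

odd parity (3 ones in 101001)


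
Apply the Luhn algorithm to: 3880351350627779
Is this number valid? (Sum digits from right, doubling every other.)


Luhn sum = 69
69 mod 10 = 9

Invalid (Luhn sum mod 10 = 9)


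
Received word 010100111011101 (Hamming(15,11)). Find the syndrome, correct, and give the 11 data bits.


Syndrome = 5: error at position 5

Data: 01011011101 (corrected bit 5)


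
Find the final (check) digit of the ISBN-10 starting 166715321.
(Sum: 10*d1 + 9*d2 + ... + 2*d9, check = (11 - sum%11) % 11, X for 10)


Weighted sum: 212
212 mod 11 = 3

Check digit: 8


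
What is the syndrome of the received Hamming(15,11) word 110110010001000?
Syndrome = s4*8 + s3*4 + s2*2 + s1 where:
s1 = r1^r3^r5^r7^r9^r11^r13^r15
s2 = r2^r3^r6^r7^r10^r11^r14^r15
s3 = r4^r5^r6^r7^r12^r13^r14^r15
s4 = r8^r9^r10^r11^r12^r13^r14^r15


s1=0, s2=1, s3=1, s4=0

Syndrome = 6 (error at position 6)


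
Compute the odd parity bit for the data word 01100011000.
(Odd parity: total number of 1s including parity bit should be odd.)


Number of 1s in data: 4
Parity bit: 1

1


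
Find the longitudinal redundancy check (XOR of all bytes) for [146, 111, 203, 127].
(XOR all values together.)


XOR chain: 146 ^ 111 ^ 203 ^ 127 = 73

73


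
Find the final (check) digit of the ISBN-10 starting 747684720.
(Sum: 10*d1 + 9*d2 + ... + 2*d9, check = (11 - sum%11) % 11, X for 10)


Weighted sum: 306
306 mod 11 = 9

Check digit: 2


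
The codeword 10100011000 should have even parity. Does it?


Number of 1s: 4

Yes, parity is correct (4 ones)


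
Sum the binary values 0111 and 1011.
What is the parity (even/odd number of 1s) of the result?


0111 = 7
1011 = 11
Sum = 18 = 10010
1s count = 2

even parity (2 ones in 10010)


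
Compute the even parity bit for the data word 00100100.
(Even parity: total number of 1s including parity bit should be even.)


Number of 1s in data: 2
Parity bit: 0

0


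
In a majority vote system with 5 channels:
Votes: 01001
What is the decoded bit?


Ones: 2 out of 5
Threshold: 3

0 (2/5 voted 1)


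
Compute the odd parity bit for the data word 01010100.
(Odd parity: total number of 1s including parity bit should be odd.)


Number of 1s in data: 3
Parity bit: 0

0


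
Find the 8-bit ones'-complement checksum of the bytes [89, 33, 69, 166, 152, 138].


Sum = 647 mod 256 = 135
Complement = 120

120


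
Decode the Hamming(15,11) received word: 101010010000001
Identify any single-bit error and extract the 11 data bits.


Syndrome = 0: no error detected

Data: 11000000001 (no errors)


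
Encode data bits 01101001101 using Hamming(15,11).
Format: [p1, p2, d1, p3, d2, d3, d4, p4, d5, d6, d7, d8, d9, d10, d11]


Parity bits: p1=0, p2=0, p3=1, p4=0

000111001001101


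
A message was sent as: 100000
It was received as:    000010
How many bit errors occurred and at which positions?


XOR: 100010

2 error(s) at position(s): 0, 4


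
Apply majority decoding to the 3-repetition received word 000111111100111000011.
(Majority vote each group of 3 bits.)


Groups: 000, 111, 111, 100, 111, 000, 011
Majority votes: 0110101

0110101


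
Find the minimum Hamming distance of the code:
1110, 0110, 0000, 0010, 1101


Comparing all pairs, minimum distance: 1
Can detect 0 errors, correct 0 errors

1


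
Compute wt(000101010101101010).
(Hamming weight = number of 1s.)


Counting 1s in 000101010101101010

8


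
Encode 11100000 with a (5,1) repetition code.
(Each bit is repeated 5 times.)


Each bit -> 5 copies

1111111111111110000000000000000000000000


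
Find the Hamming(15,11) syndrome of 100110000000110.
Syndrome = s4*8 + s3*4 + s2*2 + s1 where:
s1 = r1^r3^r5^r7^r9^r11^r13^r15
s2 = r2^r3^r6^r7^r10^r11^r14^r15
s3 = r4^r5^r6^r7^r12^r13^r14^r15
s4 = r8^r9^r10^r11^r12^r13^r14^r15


s1=1, s2=1, s3=0, s4=0

Syndrome = 3 (error at position 3)


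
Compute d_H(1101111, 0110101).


XOR: 1011010
Count of 1s: 4

4


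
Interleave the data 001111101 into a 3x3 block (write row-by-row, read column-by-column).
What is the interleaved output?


Matrix:
  001
  111
  101
Read columns: 011010111

011010111


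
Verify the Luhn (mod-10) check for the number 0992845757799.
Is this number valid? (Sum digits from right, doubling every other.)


Luhn sum = 83
83 mod 10 = 3

Invalid (Luhn sum mod 10 = 3)


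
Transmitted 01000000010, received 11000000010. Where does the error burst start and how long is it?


XOR: 10000000000

Burst at position 0, length 1


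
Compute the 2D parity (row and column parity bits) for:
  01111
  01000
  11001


Row parities: 011
Column parities: 11110

Row P: 011, Col P: 11110, Corner: 0


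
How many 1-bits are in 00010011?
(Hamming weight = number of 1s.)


Counting 1s in 00010011

3


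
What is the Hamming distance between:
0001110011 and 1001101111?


XOR: 1000011100
Count of 1s: 4

4


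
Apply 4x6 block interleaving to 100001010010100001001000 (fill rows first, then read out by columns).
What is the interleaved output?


Matrix:
  100001
  010010
  100001
  001000
Read columns: 101001000001000001001010

101001000001000001001010


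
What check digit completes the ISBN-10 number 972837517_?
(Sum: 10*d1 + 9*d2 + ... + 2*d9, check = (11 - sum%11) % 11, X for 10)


Weighted sum: 315
315 mod 11 = 7

Check digit: 4


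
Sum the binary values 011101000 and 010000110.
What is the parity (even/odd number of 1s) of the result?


011101000 = 232
010000110 = 134
Sum = 366 = 101101110
1s count = 6

even parity (6 ones in 101101110)


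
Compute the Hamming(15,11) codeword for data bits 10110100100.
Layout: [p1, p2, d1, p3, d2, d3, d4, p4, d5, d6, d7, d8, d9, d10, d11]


Parity bits: p1=1, p2=0, p3=1, p4=0

101101100100100


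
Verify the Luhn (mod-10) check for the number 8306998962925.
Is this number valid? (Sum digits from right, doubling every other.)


Luhn sum = 80
80 mod 10 = 0

Valid (Luhn sum mod 10 = 0)


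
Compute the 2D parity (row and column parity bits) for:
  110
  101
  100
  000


Row parities: 0010
Column parities: 111

Row P: 0010, Col P: 111, Corner: 1


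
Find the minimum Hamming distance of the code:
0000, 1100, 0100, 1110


Comparing all pairs, minimum distance: 1
Can detect 0 errors, correct 0 errors

1


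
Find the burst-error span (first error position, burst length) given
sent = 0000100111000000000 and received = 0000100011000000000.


XOR: 0000000100000000000

Burst at position 7, length 1


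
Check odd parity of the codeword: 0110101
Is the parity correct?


Number of 1s: 4

No, parity error (4 ones)


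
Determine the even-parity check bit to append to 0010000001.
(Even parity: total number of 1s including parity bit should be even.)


Number of 1s in data: 2
Parity bit: 0

0


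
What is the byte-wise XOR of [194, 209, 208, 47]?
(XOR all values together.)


XOR chain: 194 ^ 209 ^ 208 ^ 47 = 236

236


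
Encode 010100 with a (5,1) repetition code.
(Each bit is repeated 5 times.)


Each bit -> 5 copies

000001111100000111110000000000


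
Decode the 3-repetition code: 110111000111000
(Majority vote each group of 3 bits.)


Groups: 110, 111, 000, 111, 000
Majority votes: 11010

11010


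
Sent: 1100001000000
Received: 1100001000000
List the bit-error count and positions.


XOR: 0000000000000

0 errors (received matches sent)


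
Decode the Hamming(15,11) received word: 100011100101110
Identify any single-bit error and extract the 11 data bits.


Syndrome = 0: no error detected

Data: 01110101110 (no errors)


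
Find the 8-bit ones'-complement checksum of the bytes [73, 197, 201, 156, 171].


Sum = 798 mod 256 = 30
Complement = 225

225


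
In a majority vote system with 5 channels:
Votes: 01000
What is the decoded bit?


Ones: 1 out of 5
Threshold: 3

0 (1/5 voted 1)


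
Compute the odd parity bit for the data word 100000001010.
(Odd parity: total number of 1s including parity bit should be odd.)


Number of 1s in data: 3
Parity bit: 0

0


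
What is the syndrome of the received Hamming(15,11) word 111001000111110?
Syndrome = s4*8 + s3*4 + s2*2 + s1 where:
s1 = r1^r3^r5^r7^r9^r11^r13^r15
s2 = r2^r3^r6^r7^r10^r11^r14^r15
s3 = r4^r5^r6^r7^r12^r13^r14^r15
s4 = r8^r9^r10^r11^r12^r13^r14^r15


s1=0, s2=0, s3=0, s4=1

Syndrome = 8 (error at position 8)


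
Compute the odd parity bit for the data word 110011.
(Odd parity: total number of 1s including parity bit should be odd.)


Number of 1s in data: 4
Parity bit: 1

1


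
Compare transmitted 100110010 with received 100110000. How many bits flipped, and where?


XOR: 000000010

1 error(s) at position(s): 7


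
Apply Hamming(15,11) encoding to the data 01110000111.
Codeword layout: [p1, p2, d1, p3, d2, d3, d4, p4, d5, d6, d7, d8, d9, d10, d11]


Parity bits: p1=0, p2=0, p3=0, p4=1

000011110000111


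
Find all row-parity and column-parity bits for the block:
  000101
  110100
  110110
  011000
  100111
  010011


Row parities: 010001
Column parities: 101011

Row P: 010001, Col P: 101011, Corner: 0


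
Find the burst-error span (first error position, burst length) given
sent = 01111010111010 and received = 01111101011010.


XOR: 00000111100000

Burst at position 5, length 4


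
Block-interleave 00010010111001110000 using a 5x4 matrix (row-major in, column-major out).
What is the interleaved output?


Matrix:
  0001
  0010
  1110
  0111
  0000
Read columns: 00100001100111010010

00100001100111010010


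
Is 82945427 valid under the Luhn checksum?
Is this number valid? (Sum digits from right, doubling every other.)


Luhn sum = 38
38 mod 10 = 8

Invalid (Luhn sum mod 10 = 8)


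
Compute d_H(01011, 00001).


XOR: 01010
Count of 1s: 2

2


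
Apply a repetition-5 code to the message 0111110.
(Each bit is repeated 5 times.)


Each bit -> 5 copies

00000111111111111111111111111100000


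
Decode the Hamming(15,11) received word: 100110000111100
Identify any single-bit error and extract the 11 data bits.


Syndrome = 0: no error detected

Data: 01000111100 (no errors)


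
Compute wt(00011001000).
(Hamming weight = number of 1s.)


Counting 1s in 00011001000

3


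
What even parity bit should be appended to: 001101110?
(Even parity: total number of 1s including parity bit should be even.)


Number of 1s in data: 5
Parity bit: 1

1


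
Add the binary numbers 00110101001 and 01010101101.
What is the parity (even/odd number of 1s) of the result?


00110101001 = 425
01010101101 = 685
Sum = 1110 = 10001010110
1s count = 5

odd parity (5 ones in 10001010110)


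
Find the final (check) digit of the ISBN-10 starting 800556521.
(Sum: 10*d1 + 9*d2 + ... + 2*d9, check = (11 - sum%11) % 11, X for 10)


Weighted sum: 203
203 mod 11 = 5

Check digit: 6


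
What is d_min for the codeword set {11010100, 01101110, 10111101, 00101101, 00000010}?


Comparing all pairs, minimum distance: 2
Can detect 1 errors, correct 0 errors

2


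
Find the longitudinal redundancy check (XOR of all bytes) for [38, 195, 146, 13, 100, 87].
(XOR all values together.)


XOR chain: 38 ^ 195 ^ 146 ^ 13 ^ 100 ^ 87 = 73

73


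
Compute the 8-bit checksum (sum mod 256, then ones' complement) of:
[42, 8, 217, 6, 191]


Sum = 464 mod 256 = 208
Complement = 47

47


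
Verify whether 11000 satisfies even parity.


Number of 1s: 2

Yes, parity is correct (2 ones)


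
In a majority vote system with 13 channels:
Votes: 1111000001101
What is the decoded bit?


Ones: 7 out of 13
Threshold: 7

1 (7/13 voted 1)


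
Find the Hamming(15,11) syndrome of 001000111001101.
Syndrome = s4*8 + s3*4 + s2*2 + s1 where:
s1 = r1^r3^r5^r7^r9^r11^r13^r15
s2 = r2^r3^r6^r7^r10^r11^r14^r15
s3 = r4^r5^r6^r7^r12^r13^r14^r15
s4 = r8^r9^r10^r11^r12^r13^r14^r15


s1=1, s2=1, s3=0, s4=1

Syndrome = 11 (error at position 11)


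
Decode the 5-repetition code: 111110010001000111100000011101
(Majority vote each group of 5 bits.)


Groups: 11111, 00100, 01000, 11110, 00000, 11101
Majority votes: 100101

100101


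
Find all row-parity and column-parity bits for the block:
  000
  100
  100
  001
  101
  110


Row parities: 011100
Column parities: 010

Row P: 011100, Col P: 010, Corner: 1


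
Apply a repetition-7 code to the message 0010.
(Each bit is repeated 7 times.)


Each bit -> 7 copies

0000000000000011111110000000


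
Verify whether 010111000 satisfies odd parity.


Number of 1s: 4

No, parity error (4 ones)


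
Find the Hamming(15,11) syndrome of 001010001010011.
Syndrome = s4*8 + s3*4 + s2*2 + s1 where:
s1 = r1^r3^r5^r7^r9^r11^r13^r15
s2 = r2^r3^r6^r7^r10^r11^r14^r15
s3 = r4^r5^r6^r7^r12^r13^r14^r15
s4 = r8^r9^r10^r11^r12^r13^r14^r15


s1=1, s2=0, s3=1, s4=0

Syndrome = 5 (error at position 5)


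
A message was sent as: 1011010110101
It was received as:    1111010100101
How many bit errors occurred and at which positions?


XOR: 0100000010000

2 error(s) at position(s): 1, 8


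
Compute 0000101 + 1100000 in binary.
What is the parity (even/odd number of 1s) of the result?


0000101 = 5
1100000 = 96
Sum = 101 = 1100101
1s count = 4

even parity (4 ones in 1100101)


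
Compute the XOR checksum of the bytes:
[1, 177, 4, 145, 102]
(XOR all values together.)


XOR chain: 1 ^ 177 ^ 4 ^ 145 ^ 102 = 67

67


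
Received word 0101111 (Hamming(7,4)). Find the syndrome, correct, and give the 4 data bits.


Syndrome = 2: error at position 2

Data: 0111 (corrected bit 2)


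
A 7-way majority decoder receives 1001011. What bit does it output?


Ones: 4 out of 7
Threshold: 4

1 (4/7 voted 1)


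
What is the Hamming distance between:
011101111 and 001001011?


XOR: 010100100
Count of 1s: 3

3


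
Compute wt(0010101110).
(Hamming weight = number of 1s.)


Counting 1s in 0010101110

5


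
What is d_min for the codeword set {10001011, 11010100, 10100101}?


Comparing all pairs, minimum distance: 4
Can detect 3 errors, correct 1 errors

4


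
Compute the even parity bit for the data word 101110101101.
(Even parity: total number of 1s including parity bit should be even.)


Number of 1s in data: 8
Parity bit: 0

0


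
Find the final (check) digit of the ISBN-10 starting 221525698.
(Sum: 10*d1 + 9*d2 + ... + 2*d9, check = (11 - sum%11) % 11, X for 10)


Weighted sum: 185
185 mod 11 = 9

Check digit: 2


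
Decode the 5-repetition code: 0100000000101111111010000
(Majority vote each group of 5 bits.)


Groups: 01000, 00000, 10111, 11110, 10000
Majority votes: 00110

00110


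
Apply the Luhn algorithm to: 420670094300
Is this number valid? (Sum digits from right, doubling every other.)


Luhn sum = 41
41 mod 10 = 1

Invalid (Luhn sum mod 10 = 1)


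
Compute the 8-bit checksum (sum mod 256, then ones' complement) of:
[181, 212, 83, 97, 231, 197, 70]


Sum = 1071 mod 256 = 47
Complement = 208

208


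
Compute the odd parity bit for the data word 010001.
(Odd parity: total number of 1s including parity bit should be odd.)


Number of 1s in data: 2
Parity bit: 1

1


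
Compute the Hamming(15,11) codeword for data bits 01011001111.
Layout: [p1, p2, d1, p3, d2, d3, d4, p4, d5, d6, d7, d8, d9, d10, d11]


Parity bits: p1=1, p2=1, p3=0, p4=1

110010111001111


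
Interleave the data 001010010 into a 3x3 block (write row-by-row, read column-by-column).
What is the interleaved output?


Matrix:
  001
  010
  010
Read columns: 000011100

000011100


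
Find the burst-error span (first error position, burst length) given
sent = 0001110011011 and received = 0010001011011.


XOR: 0011111000000

Burst at position 2, length 5


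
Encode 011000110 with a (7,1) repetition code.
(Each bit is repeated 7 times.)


Each bit -> 7 copies

000000011111111111111000000000000000000000111111111111110000000


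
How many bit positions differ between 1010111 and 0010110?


XOR: 1000001
Count of 1s: 2

2


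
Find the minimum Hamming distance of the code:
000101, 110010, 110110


Comparing all pairs, minimum distance: 1
Can detect 0 errors, correct 0 errors

1


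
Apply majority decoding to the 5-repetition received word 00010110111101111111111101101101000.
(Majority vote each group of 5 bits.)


Groups: 00010, 11011, 11011, 11111, 11110, 11011, 01000
Majority votes: 0111110

0111110


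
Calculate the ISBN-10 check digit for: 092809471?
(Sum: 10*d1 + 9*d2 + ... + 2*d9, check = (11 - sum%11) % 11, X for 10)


Weighted sum: 237
237 mod 11 = 6

Check digit: 5


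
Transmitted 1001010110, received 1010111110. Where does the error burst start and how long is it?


XOR: 0011101000

Burst at position 2, length 5


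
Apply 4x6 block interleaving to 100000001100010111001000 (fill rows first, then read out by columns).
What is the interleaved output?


Matrix:
  100000
  001100
  010111
  001000
Read columns: 100000100101011000100010

100000100101011000100010


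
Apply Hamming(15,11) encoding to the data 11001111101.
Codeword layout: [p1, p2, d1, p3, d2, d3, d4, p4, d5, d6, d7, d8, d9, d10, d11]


Parity bits: p1=0, p2=0, p3=0, p4=0

001010001111101


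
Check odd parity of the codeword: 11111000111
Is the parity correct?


Number of 1s: 8

No, parity error (8 ones)


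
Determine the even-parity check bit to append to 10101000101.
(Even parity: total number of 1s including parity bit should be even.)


Number of 1s in data: 5
Parity bit: 1

1


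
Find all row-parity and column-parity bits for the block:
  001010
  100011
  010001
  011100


Row parities: 0101
Column parities: 100100

Row P: 0101, Col P: 100100, Corner: 0


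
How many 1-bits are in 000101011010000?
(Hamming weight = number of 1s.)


Counting 1s in 000101011010000

5


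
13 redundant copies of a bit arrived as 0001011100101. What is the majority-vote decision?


Ones: 6 out of 13
Threshold: 7

0 (6/13 voted 1)


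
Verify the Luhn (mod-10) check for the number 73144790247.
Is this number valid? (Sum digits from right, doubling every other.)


Luhn sum = 57
57 mod 10 = 7

Invalid (Luhn sum mod 10 = 7)


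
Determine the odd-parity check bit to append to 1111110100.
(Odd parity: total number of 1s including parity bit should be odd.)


Number of 1s in data: 7
Parity bit: 0

0


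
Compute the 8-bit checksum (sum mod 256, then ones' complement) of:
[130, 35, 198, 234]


Sum = 597 mod 256 = 85
Complement = 170

170


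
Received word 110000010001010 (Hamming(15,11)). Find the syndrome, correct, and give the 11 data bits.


Syndrome = 9: error at position 9

Data: 00001001010 (corrected bit 9)


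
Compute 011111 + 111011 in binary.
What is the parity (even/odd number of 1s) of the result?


011111 = 31
111011 = 59
Sum = 90 = 1011010
1s count = 4

even parity (4 ones in 1011010)


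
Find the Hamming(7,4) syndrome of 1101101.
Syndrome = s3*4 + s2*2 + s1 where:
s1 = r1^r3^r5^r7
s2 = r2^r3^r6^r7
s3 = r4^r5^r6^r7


s1=1, s2=0, s3=1

Syndrome = 5 (error at position 5)


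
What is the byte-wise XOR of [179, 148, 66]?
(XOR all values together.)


XOR chain: 179 ^ 148 ^ 66 = 101

101


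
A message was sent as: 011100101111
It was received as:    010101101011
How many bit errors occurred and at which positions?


XOR: 001001000100

3 error(s) at position(s): 2, 5, 9


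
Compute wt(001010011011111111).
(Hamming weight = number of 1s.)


Counting 1s in 001010011011111111

12


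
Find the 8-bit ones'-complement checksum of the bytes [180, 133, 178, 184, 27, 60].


Sum = 762 mod 256 = 250
Complement = 5

5


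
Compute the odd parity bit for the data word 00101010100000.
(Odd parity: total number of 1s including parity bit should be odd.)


Number of 1s in data: 4
Parity bit: 1

1


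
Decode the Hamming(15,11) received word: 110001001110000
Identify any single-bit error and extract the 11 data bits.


Syndrome = 13: error at position 13

Data: 00101110100 (corrected bit 13)


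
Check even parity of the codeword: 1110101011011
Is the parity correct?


Number of 1s: 9

No, parity error (9 ones)


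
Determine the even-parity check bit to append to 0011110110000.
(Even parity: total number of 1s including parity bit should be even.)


Number of 1s in data: 6
Parity bit: 0

0


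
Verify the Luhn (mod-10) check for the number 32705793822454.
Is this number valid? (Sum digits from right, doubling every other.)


Luhn sum = 55
55 mod 10 = 5

Invalid (Luhn sum mod 10 = 5)


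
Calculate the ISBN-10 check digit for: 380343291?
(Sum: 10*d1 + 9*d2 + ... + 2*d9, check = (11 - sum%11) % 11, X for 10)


Weighted sum: 199
199 mod 11 = 1

Check digit: X
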